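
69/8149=69/8149 = 0.01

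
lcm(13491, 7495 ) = 67455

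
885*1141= 1009785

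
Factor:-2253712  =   - 2^4 *79^1*1783^1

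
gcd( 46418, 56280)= 2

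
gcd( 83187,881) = 1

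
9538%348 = 142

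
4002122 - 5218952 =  - 1216830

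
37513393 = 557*67349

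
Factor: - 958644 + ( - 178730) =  - 2^1*7^1 * 137^1*593^1 = - 1137374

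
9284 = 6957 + 2327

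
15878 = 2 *7939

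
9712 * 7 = 67984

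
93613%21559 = 7377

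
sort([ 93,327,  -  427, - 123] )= [ - 427,- 123,93, 327]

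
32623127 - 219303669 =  - 186680542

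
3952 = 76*52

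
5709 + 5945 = 11654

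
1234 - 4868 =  - 3634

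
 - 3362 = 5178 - 8540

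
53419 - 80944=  - 27525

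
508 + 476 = 984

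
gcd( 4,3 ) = 1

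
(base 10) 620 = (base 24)11k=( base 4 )21230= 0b1001101100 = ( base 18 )1g8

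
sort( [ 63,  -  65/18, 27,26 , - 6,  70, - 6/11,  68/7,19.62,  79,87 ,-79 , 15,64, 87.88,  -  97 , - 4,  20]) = [ - 97,-79, - 6,  -  4, - 65/18, - 6/11 , 68/7 , 15,19.62 , 20,26, 27,  63,  64, 70,  79,87, 87.88]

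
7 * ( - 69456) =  - 486192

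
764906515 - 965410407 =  -200503892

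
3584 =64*56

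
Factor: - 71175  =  - 3^1*5^2*13^1*73^1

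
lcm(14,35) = 70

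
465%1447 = 465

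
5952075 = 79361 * 75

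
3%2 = 1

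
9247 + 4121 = 13368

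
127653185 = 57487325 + 70165860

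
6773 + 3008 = 9781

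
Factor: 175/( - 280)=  - 2^(-3)*5^1 =- 5/8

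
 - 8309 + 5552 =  - 2757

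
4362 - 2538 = 1824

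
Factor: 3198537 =3^2*239^1*1487^1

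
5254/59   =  89 + 3/59  =  89.05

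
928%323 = 282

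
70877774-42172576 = 28705198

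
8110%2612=274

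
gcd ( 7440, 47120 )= 2480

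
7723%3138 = 1447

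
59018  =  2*29509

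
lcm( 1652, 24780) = 24780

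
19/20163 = 19/20163= 0.00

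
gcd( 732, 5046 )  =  6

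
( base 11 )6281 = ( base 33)7L1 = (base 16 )207D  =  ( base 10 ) 8317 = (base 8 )20175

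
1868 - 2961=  - 1093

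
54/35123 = 54/35123 = 0.00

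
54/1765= 54/1765 = 0.03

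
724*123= 89052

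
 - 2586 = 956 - 3542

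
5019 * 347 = 1741593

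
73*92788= 6773524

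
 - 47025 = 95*( - 495) 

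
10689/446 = 23+ 431/446 = 23.97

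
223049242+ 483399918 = 706449160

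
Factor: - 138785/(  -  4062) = 2^( - 1)*3^ ( -1 )*5^1*41^1 = 205/6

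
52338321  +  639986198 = 692324519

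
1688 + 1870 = 3558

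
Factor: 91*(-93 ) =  - 3^1*7^1* 13^1*31^1 = -8463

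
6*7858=47148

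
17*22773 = 387141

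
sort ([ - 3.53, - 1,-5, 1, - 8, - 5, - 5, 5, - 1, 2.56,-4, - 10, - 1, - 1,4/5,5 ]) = [ - 10,-8,-5, - 5, - 5,-4, - 3.53,- 1,-1,-1, - 1,4/5, 1, 2.56, 5, 5 ]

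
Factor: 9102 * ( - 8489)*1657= - 2^1*3^1*13^1*37^1*41^1 * 653^1 * 1657^1 = - 128031216846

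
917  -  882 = 35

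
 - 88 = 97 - 185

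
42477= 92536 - 50059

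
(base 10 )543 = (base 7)1404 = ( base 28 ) jb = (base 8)1037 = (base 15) 263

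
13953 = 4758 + 9195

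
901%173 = 36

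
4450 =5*890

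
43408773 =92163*471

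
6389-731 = 5658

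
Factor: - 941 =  - 941^1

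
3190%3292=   3190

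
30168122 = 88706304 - 58538182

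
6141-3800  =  2341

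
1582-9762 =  - 8180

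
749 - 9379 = -8630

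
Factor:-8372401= -43^1 * 194707^1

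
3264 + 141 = 3405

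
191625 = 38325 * 5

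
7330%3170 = 990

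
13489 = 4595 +8894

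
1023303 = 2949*347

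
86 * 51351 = 4416186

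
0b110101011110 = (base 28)4A6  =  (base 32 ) 3AU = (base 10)3422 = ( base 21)7FK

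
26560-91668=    - 65108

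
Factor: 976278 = 2^1*3^1*162713^1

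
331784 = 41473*8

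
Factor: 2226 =2^1*3^1*7^1*53^1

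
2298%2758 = 2298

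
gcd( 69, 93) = 3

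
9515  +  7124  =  16639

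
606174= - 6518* ( - 93) 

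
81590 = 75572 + 6018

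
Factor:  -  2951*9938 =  - 2^1*13^1 *227^1 * 4969^1 =- 29327038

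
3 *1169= 3507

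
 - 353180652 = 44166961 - 397347613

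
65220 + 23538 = 88758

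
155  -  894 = -739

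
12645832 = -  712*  ( - 17761)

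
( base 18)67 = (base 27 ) 47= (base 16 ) 73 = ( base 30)3p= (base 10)115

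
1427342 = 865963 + 561379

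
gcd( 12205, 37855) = 5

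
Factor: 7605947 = 19^1*400313^1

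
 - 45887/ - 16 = 45887/16  =  2867.94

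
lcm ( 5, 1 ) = 5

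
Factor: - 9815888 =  - 2^4 * 613493^1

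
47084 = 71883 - 24799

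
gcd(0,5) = 5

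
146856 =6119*24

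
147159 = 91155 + 56004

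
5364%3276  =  2088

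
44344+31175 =75519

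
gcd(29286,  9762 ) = 9762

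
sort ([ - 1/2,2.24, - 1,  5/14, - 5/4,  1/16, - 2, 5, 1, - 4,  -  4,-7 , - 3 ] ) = [-7,-4,- 4, - 3, - 2, - 5/4, - 1, - 1/2,1/16,5/14,1,2.24, 5] 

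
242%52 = 34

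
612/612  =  1 = 1.00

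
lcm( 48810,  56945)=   341670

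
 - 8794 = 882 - 9676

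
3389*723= 2450247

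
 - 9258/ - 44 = 4629/22 =210.41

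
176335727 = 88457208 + 87878519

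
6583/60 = 109  +  43/60= 109.72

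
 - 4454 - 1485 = -5939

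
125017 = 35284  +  89733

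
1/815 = 1/815 = 0.00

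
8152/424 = 1019/53 = 19.23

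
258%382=258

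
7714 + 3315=11029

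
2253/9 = 250+1/3 = 250.33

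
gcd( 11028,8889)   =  3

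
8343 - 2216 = 6127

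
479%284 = 195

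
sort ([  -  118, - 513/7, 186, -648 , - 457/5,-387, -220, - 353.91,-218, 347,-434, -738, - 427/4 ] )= [ - 738,-648, - 434, - 387, - 353.91, - 220, - 218 , - 118, - 427/4,  -  457/5, - 513/7,186, 347 ]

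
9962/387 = 9962/387 = 25.74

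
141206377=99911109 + 41295268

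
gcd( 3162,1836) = 102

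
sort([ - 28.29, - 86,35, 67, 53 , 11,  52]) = [ - 86 , - 28.29, 11,  35 , 52 , 53,67 ] 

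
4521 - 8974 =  - 4453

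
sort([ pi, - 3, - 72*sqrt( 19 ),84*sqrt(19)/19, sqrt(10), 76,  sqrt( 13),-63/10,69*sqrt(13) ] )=[ - 72*sqrt(19),  -  63/10 , - 3,pi, sqrt( 10 ), sqrt( 13) , 84*sqrt( 19)/19  ,  76, 69*sqrt (13)] 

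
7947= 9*883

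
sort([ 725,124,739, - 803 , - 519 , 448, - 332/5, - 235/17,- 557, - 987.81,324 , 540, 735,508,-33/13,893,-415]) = [ - 987.81, - 803, - 557 , - 519,-415, - 332/5, - 235/17, - 33/13,124, 324,448,508, 540  ,  725,735,739,893] 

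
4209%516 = 81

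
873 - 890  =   - 17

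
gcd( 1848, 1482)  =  6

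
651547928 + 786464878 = 1438012806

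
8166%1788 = 1014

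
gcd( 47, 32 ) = 1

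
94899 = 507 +94392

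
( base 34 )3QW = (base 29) 565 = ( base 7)15532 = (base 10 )4384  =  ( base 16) 1120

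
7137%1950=1287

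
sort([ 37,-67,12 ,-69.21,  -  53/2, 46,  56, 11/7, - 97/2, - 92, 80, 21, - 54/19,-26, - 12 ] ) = [ - 92,-69.21, - 67, - 97/2,-53/2, - 26, - 12, - 54/19,11/7, 12, 21 , 37, 46, 56,80 ]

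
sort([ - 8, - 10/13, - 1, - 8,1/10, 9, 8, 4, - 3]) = [-8, - 8, - 3, - 1, - 10/13, 1/10, 4,8, 9]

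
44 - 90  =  -46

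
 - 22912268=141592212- 164504480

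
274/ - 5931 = - 1 + 5657/5931  =  - 0.05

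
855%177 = 147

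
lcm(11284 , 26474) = 688324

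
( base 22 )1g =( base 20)1i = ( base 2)100110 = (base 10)38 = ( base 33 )15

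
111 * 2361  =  262071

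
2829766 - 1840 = 2827926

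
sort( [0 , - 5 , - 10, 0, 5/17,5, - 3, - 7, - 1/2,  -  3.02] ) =[ - 10, - 7,  -  5 , - 3.02, - 3, - 1/2,0, 0,  5/17 , 5]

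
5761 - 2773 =2988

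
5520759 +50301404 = 55822163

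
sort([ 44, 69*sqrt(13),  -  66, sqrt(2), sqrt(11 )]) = [-66, sqrt(2 ), sqrt(11),44, 69*sqrt(13)] 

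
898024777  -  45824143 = 852200634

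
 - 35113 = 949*(  -  37) 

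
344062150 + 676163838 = 1020225988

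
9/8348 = 9/8348 = 0.00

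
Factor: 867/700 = 2^( - 2) * 3^1*5^ ( - 2) * 7^( - 1)*17^2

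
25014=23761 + 1253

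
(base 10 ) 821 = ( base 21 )1i2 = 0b1100110101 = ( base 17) 2e5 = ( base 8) 1465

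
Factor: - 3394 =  - 2^1*1697^1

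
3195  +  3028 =6223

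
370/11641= 370/11641= 0.03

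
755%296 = 163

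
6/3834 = 1/639 = 0.00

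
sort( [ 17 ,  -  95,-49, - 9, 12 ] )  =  [ - 95 ,-49, - 9,12,  17]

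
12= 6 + 6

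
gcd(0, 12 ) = 12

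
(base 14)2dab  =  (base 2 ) 1111111111011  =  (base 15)265C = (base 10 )8187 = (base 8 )17773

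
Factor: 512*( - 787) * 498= -2^10*3^1*83^1 *787^1=-200666112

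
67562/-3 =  - 22521 + 1/3 = - 22520.67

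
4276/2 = 2138 = 2138.00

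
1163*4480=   5210240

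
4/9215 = 4/9215= 0.00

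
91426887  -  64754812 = 26672075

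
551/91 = 6 + 5/91 = 6.05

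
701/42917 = 701/42917 = 0.02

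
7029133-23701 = 7005432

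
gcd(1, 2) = 1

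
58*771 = 44718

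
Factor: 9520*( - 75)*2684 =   -  1916376000 = -2^6*3^1*5^3*7^1*11^1 * 17^1*61^1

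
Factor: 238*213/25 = 50694/25 = 2^1 * 3^1 * 5^( - 2 )*7^1*17^1 * 71^1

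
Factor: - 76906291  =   - 7^1*11^1*313^1*3191^1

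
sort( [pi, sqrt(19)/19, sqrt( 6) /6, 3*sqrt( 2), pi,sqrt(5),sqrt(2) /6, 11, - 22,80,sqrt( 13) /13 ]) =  [ - 22, sqrt (19 ) /19, sqrt(2) /6 , sqrt ( 13) /13, sqrt(6) /6, sqrt(5), pi, pi,  3*sqrt(2),11, 80]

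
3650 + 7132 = 10782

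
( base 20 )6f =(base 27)50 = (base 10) 135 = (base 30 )4f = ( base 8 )207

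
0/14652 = 0 = 0.00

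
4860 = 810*6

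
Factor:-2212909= - 43^1 * 53^1*971^1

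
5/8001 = 5/8001 = 0.00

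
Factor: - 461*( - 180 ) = 2^2*3^2*5^1*461^1 = 82980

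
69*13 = 897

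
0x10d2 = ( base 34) 3OM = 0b1000011010010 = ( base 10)4306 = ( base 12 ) 25aa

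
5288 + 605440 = 610728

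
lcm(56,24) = 168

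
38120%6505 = 5595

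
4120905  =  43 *95835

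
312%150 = 12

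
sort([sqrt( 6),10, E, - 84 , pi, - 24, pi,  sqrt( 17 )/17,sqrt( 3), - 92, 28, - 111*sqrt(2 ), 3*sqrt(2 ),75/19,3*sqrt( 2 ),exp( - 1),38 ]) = [ - 111 *sqrt(2), - 92, - 84, - 24,sqrt(17 )/17,  exp( - 1 ), sqrt(3), sqrt(6),E, pi, pi,  75/19,3 * sqrt (2) , 3*sqrt( 2),10 , 28,  38 ]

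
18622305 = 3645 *5109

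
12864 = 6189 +6675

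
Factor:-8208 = - 2^4*3^3*19^1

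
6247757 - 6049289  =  198468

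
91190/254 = 359 + 2/127 = 359.02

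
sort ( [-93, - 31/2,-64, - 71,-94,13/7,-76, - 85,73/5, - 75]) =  [-94, - 93, - 85,  -  76,-75, - 71, - 64, - 31/2,  13/7, 73/5]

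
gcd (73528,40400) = 808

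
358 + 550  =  908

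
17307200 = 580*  29840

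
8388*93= 780084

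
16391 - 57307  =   - 40916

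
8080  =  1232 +6848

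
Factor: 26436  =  2^2 * 3^1*2203^1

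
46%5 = 1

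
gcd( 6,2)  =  2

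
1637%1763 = 1637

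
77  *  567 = 43659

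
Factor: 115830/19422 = 495/83  =  3^2*5^1*11^1*83^( - 1)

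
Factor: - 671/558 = - 2^(- 1 )*3^( - 2) * 11^1*31^( - 1 )*61^1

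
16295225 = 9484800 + 6810425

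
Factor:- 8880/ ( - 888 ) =2^1*5^1 = 10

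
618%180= 78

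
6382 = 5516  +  866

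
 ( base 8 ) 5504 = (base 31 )301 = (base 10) 2884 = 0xB44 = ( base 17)9GB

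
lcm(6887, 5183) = 502751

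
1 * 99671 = 99671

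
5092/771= 6 + 466/771 = 6.60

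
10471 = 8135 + 2336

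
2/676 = 1/338 = 0.00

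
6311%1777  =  980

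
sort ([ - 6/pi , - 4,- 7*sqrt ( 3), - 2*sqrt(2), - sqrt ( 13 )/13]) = [ - 7* sqrt(3), - 4, - 2 * sqrt( 2), - 6/pi, - sqrt(13 )/13]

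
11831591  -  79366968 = -67535377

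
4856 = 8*607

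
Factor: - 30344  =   - 2^3 *3793^1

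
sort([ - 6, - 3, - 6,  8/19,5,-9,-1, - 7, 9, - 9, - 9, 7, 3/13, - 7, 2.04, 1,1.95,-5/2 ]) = [ - 9, - 9, - 9, - 7,  -  7 ,-6,-6,-3, - 5/2,-1, 3/13, 8/19, 1, 1.95 , 2.04,5,7, 9]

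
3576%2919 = 657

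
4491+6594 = 11085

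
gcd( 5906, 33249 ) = 1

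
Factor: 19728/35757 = 2^4*29^( -1 ) =16/29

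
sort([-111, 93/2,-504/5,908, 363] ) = [ - 111, -504/5,93/2 , 363,908]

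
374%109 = 47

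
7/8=7/8 = 0.88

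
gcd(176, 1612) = 4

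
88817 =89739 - 922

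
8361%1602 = 351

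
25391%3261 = 2564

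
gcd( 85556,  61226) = 2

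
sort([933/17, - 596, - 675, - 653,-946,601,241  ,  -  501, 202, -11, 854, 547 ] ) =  [ - 946 , - 675,  -  653, - 596, - 501,-11,  933/17,202, 241 , 547, 601,854 ]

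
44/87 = 44/87 = 0.51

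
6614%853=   643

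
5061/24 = 1687/8 = 210.88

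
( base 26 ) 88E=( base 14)20A2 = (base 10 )5630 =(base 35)4ku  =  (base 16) 15fe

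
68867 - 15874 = 52993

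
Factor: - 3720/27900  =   - 2/15 = -2^1 * 3^( - 1 )*5^( - 1)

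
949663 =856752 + 92911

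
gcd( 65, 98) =1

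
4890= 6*815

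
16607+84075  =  100682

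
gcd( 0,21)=21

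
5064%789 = 330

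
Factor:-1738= - 2^1*11^1*79^1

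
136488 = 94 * 1452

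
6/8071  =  6/8071= 0.00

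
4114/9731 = 4114/9731 = 0.42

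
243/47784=81/15928 = 0.01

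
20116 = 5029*4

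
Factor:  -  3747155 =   -  5^1*749431^1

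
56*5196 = 290976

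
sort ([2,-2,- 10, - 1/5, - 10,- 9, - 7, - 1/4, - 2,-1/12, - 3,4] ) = [-10, - 10,-9,  -  7, - 3, - 2, - 2 ,-1/4 ,- 1/5,  -  1/12, 2 , 4]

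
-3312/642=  - 6+90/107 = - 5.16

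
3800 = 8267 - 4467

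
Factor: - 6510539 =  - 7^1*930077^1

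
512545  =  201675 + 310870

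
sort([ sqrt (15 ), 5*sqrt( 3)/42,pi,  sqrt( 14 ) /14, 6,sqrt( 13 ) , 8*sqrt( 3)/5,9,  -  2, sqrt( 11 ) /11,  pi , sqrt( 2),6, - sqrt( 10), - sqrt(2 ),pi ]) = [ - sqrt( 10 ),- 2 , -sqrt (2),5*sqrt( 3) /42, sqrt( 14 ) /14, sqrt ( 11 )/11,sqrt( 2 ), 8*sqrt( 3) /5, pi,pi,pi,sqrt( 13),sqrt(15), 6, 6,  9 ]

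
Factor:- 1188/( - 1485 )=4/5 = 2^2*5^ ( - 1 )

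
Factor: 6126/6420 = 1021/1070 = 2^( - 1)*5^( -1 )*107^( - 1 )*1021^1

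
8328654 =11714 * 711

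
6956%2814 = 1328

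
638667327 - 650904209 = - 12236882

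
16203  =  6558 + 9645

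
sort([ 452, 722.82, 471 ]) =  [452,471, 722.82] 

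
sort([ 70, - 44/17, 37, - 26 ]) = [ - 26 , - 44/17,37 , 70 ]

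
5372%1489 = 905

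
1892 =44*43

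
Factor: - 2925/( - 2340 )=5/4= 2^( -2)*5^1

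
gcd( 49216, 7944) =8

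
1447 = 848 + 599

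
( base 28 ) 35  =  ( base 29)32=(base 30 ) 2T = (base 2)1011001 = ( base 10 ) 89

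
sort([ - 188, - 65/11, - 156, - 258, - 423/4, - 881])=[-881, - 258 , - 188 , - 156, - 423/4 ,-65/11 ] 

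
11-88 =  - 77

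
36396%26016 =10380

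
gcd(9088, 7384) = 568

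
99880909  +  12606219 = 112487128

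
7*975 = 6825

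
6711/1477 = 6711/1477 = 4.54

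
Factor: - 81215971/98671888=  - 2^(-4 )*7^( - 2 )*89^1*127^ ( - 1) *991^( - 1 ) * 912539^1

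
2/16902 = 1/8451 = 0.00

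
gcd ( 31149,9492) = 3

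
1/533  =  1/533 =0.00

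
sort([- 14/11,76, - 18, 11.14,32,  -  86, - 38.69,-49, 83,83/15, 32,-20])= [ - 86,-49,  -  38.69, - 20, - 18, - 14/11 , 83/15, 11.14,32, 32,76 , 83 ] 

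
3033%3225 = 3033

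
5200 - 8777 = - 3577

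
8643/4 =2160 + 3/4 =2160.75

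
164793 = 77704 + 87089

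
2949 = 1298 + 1651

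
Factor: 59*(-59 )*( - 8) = 27848 = 2^3*59^2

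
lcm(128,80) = 640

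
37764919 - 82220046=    -44455127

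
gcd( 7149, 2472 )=3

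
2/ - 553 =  - 1  +  551/553= - 0.00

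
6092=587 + 5505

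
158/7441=158/7441 = 0.02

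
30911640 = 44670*692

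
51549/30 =17183/10 =1718.30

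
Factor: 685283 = 109^1*6287^1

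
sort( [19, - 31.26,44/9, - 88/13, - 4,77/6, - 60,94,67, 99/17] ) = [ - 60,-31.26, - 88/13, - 4,  44/9, 99/17,  77/6, 19,67,94] 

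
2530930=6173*410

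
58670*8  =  469360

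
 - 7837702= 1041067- 8878769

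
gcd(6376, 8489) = 1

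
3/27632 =3/27632= 0.00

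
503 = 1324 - 821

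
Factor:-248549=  -7^1*35507^1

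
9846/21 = 3282/7 =468.86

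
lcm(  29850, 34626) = 865650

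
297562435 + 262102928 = 559665363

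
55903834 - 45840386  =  10063448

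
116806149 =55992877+60813272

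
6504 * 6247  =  40630488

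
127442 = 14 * 9103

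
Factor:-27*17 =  -3^3*17^1 = -459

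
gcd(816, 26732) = 4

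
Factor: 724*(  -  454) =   -  2^3*181^1* 227^1=- 328696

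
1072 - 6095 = -5023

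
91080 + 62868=153948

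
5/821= 5/821 = 0.01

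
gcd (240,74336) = 16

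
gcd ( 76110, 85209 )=3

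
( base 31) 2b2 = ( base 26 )393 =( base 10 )2265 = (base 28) 2op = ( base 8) 4331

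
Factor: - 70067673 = - 3^4*13^1* 66541^1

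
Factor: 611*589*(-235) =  - 84571565 = - 5^1*13^1*19^1*31^1*47^2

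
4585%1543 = 1499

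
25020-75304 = -50284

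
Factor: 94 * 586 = 2^2*47^1*293^1 = 55084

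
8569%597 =211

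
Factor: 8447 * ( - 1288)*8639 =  - 2^3*7^1 * 23^1 *53^1*163^1* 8447^1 = -  93990039304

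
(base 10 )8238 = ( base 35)6PD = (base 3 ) 102022010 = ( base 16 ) 202e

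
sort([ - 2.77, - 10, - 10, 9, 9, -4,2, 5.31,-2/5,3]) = [ - 10,-10,- 4, - 2.77, - 2/5, 2, 3,  5.31, 9, 9]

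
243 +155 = 398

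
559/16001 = 559/16001 = 0.03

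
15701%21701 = 15701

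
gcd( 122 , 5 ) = 1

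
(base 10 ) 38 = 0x26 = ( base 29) 19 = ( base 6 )102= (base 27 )1b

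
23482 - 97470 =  - 73988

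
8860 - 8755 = 105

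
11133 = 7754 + 3379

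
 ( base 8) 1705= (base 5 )12330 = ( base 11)7a8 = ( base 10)965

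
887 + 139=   1026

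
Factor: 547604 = 2^2*17^1*8053^1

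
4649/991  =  4+685/991 = 4.69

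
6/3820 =3/1910 = 0.00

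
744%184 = 8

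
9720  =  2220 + 7500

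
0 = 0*37410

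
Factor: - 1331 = -11^3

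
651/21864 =217/7288 = 0.03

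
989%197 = 4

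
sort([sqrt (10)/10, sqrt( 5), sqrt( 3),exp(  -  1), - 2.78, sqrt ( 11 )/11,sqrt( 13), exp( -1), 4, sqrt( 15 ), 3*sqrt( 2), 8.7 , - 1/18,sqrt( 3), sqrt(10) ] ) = [ - 2.78, - 1/18,sqrt( 11)/11, sqrt( 10) /10, exp( - 1), exp( - 1),sqrt( 3 ), sqrt (3 ), sqrt( 5), sqrt(10), sqrt ( 13), sqrt( 15), 4, 3* sqrt( 2 ), 8.7] 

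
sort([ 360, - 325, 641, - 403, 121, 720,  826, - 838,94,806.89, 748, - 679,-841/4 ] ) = [ - 838,-679, - 403, - 325, - 841/4 , 94,  121,360, 641,720,748,806.89, 826] 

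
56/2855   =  56/2855 = 0.02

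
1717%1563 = 154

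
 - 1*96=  - 96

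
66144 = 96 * 689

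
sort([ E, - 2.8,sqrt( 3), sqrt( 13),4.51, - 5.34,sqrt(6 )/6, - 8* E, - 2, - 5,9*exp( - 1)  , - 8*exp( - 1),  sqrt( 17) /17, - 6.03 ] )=[-8 * E,-6.03 , - 5.34, - 5,-8*exp( - 1), - 2.8, - 2,sqrt( 17 )/17,sqrt(6 ) /6, sqrt( 3 ),E,9*exp(  -  1 ),sqrt( 13),  4.51]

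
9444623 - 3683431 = 5761192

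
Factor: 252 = 2^2*3^2  *7^1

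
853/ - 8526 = - 853/8526 = -  0.10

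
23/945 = 23/945 = 0.02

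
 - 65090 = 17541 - 82631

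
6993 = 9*777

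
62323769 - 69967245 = - 7643476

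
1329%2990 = 1329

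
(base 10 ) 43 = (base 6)111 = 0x2B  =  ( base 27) 1G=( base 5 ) 133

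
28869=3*9623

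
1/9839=1/9839 = 0.00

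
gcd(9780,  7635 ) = 15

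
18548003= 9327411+9220592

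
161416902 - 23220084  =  138196818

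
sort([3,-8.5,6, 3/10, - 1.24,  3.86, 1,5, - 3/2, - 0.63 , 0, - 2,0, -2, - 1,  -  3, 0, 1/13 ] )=[- 8.5,-3 , - 2, - 2,-3/2,  -  1.24 , - 1, - 0.63, 0, 0,  0, 1/13,3/10, 1,3, 3.86,  5, 6 ] 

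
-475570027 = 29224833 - 504794860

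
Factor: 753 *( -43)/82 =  - 32379/82 = -2^( - 1) * 3^1  *  41^(  -  1) * 43^1 * 251^1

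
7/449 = 7/449 = 0.02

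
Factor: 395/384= 2^(-7 )*3^( - 1 )*5^1*79^1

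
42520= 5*8504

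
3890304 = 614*6336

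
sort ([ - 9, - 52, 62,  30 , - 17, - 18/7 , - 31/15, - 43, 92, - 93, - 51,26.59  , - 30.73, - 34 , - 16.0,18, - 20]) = [-93, - 52, - 51, - 43,-34,  -  30.73 ,  -  20, - 17, - 16.0, - 9, - 18/7, - 31/15,18, 26.59,30,62, 92 ]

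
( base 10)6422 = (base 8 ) 14426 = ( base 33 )5tk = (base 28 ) 85a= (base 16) 1916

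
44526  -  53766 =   -  9240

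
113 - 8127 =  - 8014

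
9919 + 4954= 14873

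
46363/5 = 9272 + 3/5 = 9272.60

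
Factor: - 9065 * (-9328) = 2^4*5^1*7^2 *11^1*37^1*53^1 =84558320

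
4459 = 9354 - 4895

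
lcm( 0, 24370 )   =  0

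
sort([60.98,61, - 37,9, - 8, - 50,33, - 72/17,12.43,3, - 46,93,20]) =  [  -  50, - 46, - 37, - 8, - 72/17 , 3,9,  12.43, 20,33,60.98,61, 93]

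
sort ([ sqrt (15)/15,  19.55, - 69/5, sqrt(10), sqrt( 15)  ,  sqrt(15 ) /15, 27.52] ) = [ - 69/5, sqrt( 15 ) /15, sqrt( 15 ) /15,sqrt( 10), sqrt( 15), 19.55,  27.52 ]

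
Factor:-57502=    - 2^1 * 28751^1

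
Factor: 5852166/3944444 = 2926083/1972222 = 2^( - 1)*3^1*7^( - 1)*23^1*179^(-1)*787^( - 1)*42407^1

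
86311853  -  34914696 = 51397157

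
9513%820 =493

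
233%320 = 233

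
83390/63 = 1323 + 41/63 =1323.65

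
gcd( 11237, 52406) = 1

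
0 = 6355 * 0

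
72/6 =12  =  12.00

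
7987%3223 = 1541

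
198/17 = 11 + 11/17=11.65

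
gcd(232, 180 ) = 4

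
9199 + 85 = 9284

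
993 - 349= 644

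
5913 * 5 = 29565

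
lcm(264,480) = 5280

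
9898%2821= 1435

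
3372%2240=1132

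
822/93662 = 411/46831 = 0.01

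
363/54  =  6 + 13/18= 6.72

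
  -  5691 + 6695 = 1004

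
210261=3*70087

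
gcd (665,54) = 1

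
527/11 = 47 + 10/11 = 47.91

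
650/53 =650/53  =  12.26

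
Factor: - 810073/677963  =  -73643/61633 = - 11^(  -  1)*13^ ( - 1) * 431^( - 1 ) *73643^1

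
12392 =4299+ 8093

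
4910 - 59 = 4851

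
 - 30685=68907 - 99592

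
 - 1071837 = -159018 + -912819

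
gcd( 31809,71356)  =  1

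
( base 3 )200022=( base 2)111101110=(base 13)2c0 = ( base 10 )494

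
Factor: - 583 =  - 11^1*53^1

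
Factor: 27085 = 5^1*5417^1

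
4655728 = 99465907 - 94810179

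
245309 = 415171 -169862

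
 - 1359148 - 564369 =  - 1923517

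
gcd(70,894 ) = 2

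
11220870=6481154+4739716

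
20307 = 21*967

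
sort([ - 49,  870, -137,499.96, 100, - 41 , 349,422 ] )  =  [ - 137,-49, - 41,100, 349, 422 , 499.96,870 ] 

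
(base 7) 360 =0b10111101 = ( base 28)6l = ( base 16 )bd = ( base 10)189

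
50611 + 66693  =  117304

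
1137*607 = 690159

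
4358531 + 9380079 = 13738610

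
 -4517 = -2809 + -1708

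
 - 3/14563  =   - 1 + 14560/14563 = - 0.00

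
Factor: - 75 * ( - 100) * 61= 2^2*3^1*5^4*61^1=457500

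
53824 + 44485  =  98309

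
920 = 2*460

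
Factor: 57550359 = 3^1*19183453^1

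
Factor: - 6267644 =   -  2^2*19^1 *82469^1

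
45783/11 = 4162 + 1/11= 4162.09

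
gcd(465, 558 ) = 93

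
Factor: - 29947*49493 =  - 43^1*1151^1*29947^1 = - 1482166871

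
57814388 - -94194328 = 152008716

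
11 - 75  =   - 64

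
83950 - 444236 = - 360286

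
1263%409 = 36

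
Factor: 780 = 2^2*3^1*5^1 * 13^1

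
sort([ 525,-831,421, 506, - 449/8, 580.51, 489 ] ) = [ - 831,-449/8, 421,489, 506,525, 580.51 ]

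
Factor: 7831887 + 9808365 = 2^2*3^2*7^1*70001^1 = 17640252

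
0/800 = 0=0.00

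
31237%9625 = 2362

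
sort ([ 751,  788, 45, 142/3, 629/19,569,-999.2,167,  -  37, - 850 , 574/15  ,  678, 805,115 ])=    [ - 999.2 ,-850,-37,629/19,574/15,  45,142/3, 115,167,569, 678,751, 788,805] 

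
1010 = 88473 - 87463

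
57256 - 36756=20500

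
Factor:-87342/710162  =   - 43671/355081 = - 3^1 * 61^( - 1)*5821^ (-1)*14557^1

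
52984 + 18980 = 71964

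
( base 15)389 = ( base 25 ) 174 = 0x324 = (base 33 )oc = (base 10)804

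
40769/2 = 40769/2  =  20384.50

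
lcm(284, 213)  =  852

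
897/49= 18 + 15/49= 18.31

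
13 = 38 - 25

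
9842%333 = 185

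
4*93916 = 375664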